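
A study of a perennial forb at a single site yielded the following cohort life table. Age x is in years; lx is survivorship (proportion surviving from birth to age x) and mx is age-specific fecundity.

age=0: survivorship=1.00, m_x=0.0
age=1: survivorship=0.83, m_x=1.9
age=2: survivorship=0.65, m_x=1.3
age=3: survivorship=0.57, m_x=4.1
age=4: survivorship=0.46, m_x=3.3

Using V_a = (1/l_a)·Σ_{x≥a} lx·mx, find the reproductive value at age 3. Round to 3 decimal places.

lx·mx for x ≥ 3: 2.337, 1.518 → sum = 3.855
V_3 = 3.855 / l_3 = 3.855 / 0.57 = 6.763158… → 6.763

6.763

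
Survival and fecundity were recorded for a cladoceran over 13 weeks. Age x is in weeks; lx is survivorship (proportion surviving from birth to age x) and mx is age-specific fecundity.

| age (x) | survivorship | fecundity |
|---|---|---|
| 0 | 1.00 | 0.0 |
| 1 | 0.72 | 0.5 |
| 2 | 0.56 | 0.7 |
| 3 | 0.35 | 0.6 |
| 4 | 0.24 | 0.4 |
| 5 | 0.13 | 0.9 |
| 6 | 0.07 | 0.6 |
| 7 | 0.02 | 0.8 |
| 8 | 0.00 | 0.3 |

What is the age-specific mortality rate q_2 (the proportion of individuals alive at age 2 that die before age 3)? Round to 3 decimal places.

0.375

q_2 = (l_2 − l_3) / l_2 = (0.56 − 0.35) / 0.56
     = 0.21 / 0.56 = 0.375 → 0.375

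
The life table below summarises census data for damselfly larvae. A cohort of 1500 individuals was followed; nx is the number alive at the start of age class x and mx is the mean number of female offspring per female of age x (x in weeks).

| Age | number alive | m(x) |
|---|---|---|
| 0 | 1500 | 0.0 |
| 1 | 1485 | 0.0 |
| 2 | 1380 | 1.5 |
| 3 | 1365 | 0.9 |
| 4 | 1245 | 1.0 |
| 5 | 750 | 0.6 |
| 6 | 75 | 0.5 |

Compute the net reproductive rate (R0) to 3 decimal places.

lx = nx/n0 = nx/1500: 1, 0.99, 0.92, 0.91, 0.83, 0.5, 0.05
lx·mx by age: 0, 0, 1.38, 0.819, 0.83, 0.3, 0.025
R0 = Σ lx·mx = 3.354 → 3.354

3.354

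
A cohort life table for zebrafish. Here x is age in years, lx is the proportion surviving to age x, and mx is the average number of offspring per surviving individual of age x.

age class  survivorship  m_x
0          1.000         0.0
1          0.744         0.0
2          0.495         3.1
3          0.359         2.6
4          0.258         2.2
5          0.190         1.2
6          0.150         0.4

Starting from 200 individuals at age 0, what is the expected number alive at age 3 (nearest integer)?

72

Expected survivors = N0 · l_3 = 200 × 0.359 = 71.8 → 72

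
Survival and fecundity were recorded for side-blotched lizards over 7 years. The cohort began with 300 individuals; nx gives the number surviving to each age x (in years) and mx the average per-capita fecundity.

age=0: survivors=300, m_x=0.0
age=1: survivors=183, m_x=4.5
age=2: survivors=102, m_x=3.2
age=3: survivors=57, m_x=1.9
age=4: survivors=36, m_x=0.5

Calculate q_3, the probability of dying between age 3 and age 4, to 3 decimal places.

lx = nx/n0 = nx/300: 1, 0.61, 0.34, 0.19, 0.12
q_3 = (l_3 − l_4) / l_3 = (0.19 − 0.12) / 0.19
     = 0.07 / 0.19 = 0.368421… → 0.368

0.368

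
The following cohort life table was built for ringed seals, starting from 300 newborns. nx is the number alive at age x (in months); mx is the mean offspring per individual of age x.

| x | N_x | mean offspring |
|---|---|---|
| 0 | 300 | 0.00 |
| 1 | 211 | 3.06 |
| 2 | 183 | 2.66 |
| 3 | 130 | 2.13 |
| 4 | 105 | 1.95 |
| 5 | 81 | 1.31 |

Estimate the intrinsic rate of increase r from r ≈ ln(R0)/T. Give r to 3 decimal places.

0.791

lx = nx/n0 = nx/300: 1, 0.70333…, 0.61, 0.43333…, 0.35, 0.27
R0 = Σ lx·mx = 0 + 2.1522… + 1.6226 + 0.923… + 0.6825 + 0.3537 = 5.734…
Σ x·lx·mx = 12.6649…; T = 12.6649…/5.734… = 2.20874…
r ≈ ln(R0)/T = ln(5.734…)/2.20874… = 0.79068… → 0.791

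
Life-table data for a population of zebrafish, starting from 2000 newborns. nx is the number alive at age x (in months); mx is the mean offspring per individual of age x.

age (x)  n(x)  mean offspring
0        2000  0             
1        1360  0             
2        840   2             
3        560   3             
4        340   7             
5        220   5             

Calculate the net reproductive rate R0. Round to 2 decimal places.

lx = nx/n0 = nx/2000: 1, 0.68, 0.42, 0.28, 0.17, 0.11
lx·mx by age: 0, 0, 0.84, 0.84, 1.19, 0.55
R0 = Σ lx·mx = 3.42 → 3.42

3.42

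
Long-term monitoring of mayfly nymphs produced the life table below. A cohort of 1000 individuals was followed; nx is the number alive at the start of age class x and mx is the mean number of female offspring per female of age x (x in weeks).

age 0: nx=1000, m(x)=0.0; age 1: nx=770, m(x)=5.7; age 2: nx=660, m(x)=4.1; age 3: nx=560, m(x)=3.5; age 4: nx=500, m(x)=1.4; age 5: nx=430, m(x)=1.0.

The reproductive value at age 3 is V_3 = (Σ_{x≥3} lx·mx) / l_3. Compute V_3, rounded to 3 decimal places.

5.518

lx = nx/n0 = nx/1000: 1, 0.77, 0.66, 0.56, 0.5, 0.43
lx·mx for x ≥ 3: 1.96, 0.7, 0.43 → sum = 3.09
V_3 = 3.09 / l_3 = 3.09 / 0.56 = 5.517857… → 5.518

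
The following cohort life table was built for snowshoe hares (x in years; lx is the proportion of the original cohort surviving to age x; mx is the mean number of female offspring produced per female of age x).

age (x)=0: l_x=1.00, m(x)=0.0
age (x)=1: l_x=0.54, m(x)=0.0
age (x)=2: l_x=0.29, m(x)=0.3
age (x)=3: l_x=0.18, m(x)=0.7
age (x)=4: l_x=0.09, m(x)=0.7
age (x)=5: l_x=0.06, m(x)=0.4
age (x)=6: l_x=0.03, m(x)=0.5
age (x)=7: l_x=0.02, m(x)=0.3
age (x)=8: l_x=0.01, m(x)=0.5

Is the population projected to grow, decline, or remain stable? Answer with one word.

declining

R0 = Σ lx·mx = 0 + 0 + 0.087 + 0.126 + 0.063 + 0.024 + 0.015 + 0.006 + 0.005 = 0.326
R0 < 1, so the population is declining.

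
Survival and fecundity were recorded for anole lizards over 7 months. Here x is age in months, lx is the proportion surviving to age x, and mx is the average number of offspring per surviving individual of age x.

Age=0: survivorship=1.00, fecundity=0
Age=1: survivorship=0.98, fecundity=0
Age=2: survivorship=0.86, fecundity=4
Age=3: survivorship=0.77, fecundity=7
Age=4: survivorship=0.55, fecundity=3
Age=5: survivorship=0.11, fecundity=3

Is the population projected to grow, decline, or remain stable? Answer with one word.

growing

R0 = Σ lx·mx = 0 + 0 + 3.44 + 5.39 + 1.65 + 0.33 = 10.81
R0 > 1, so the population is growing.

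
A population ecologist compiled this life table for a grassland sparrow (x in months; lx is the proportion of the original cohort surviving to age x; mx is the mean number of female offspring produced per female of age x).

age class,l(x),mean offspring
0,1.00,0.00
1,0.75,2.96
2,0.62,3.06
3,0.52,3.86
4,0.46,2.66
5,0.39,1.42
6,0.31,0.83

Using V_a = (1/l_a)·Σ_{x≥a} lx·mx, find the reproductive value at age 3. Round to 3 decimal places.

7.773

lx·mx for x ≥ 3: 2.0072, 1.2236, 0.5538, 0.2573 → sum = 4.0419
V_3 = 4.0419 / l_3 = 4.0419 / 0.52 = 7.772885… → 7.773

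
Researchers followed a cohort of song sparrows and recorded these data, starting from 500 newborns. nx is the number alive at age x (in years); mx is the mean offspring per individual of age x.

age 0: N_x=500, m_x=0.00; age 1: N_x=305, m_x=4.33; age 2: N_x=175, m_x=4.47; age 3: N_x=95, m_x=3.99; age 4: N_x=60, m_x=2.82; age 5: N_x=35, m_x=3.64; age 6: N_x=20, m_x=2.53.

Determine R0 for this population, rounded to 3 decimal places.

5.658

lx = nx/n0 = nx/500: 1, 0.61, 0.35, 0.19, 0.12, 0.07, 0.04
lx·mx by age: 0, 2.6413, 1.5645, 0.7581, 0.3384, 0.2548, 0.1012
R0 = Σ lx·mx = 5.6583 → 5.658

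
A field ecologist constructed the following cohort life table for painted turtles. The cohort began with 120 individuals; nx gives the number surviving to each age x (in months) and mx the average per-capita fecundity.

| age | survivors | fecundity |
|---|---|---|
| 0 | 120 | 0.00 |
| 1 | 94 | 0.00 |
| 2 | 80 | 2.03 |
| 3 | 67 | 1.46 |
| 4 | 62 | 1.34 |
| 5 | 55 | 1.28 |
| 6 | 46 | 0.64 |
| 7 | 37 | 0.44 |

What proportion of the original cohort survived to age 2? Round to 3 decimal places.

0.667

l_2 = n_2/n_0 = 80/120 = 0.666667… → 0.667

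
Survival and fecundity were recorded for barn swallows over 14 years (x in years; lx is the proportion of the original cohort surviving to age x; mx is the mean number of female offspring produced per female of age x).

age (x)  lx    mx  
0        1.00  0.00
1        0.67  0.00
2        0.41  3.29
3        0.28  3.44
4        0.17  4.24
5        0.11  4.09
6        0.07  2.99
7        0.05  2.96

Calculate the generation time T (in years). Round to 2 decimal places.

3.39

lx·mx: 0, 0, 1.3489, 0.9632, 0.7208, 0.4499, 0.2093, 0.148 → R0 = 3.8401
x·lx·mx: 0, 0, 2.6978, 2.8896, 2.8832, 2.2495, 1.2558, 1.036 → Σ = 13.0119
T = 13.0119 / 3.8401 = 3.388427… → 3.39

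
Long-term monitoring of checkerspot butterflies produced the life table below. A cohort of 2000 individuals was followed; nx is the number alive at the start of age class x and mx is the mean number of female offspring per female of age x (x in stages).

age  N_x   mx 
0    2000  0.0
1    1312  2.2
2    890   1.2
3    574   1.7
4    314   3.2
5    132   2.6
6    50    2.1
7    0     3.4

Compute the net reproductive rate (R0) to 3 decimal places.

3.192

lx = nx/n0 = nx/2000: 1, 0.656, 0.445, 0.287, 0.157, 0.066, 0.025, 0
lx·mx by age: 0, 1.4432, 0.534, 0.4879, 0.5024, 0.1716, 0.0525, 0
R0 = Σ lx·mx = 3.1916 → 3.192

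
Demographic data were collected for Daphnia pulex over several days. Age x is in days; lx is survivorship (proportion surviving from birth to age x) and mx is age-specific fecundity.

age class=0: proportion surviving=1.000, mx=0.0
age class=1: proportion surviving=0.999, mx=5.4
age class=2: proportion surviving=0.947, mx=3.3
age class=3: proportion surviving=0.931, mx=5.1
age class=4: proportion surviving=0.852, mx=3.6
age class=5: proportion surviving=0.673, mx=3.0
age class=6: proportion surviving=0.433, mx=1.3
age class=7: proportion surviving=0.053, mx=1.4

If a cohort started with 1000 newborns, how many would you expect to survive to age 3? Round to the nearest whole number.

Expected survivors = N0 · l_3 = 1000 × 0.931 = 931 → 931

931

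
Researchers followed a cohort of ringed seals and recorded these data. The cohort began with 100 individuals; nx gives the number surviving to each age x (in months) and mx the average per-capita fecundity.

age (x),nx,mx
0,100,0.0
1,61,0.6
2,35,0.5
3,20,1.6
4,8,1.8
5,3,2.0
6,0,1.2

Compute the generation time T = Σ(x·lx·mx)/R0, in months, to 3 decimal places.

2.396

lx = nx/n0 = nx/100: 1, 0.61, 0.35, 0.2, 0.08, 0.03, 0
lx·mx: 0, 0.366, 0.175, 0.32, 0.144, 0.06, 0 → R0 = 1.065
x·lx·mx: 0, 0.366, 0.35, 0.96, 0.576, 0.3, 0 → Σ = 2.552
T = 2.552 / 1.065 = 2.396244… → 2.396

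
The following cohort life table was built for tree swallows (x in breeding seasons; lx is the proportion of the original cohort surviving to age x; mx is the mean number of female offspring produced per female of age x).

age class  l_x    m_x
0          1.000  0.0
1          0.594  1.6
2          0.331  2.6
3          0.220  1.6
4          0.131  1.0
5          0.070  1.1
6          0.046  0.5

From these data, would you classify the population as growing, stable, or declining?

growing

R0 = Σ lx·mx = 0 + 0.9504 + 0.8606 + 0.352 + 0.131 + 0.077 + 0.023 = 2.394
R0 > 1, so the population is growing.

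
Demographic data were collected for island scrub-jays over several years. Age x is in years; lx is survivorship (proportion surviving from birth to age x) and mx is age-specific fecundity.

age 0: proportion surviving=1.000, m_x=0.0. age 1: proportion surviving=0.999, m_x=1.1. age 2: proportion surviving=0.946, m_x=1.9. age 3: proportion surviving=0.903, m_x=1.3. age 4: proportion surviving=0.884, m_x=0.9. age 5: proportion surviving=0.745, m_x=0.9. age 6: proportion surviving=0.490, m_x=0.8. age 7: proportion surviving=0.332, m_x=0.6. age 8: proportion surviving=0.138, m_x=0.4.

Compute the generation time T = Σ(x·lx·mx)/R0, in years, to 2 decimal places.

lx·mx: 0, 1.0989, 1.7974, 1.1739, 0.7956, 0.6705, 0.392, 0.1992, 0.0552 → R0 = 6.1827
x·lx·mx: 0, 1.0989, 3.5948, 3.5217, 3.1824, 3.3525, 2.352, 1.3944, 0.4416 → Σ = 18.9383
T = 18.9383 / 6.1827 = 3.063112… → 3.06

3.06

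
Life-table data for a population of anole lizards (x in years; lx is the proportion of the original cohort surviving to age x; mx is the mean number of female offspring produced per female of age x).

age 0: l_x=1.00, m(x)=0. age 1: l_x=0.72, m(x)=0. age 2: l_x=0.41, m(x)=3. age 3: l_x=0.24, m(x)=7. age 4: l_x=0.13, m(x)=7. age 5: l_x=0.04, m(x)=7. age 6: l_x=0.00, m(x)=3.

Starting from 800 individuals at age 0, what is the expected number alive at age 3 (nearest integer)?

192

Expected survivors = N0 · l_3 = 800 × 0.24 = 192 → 192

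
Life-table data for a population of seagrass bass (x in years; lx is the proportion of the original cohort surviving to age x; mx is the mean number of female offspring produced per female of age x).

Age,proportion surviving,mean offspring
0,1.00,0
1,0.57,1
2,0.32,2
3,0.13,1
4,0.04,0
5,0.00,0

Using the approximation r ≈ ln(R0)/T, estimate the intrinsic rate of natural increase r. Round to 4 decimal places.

0.1751

R0 = Σ lx·mx = 0 + 0.57 + 0.64 + 0.13 + 0 + 0 = 1.34
Σ x·lx·mx = 2.24; T = 2.24/1.34 = 1.67164…
r ≈ ln(R0)/T = ln(1.34)/1.67164… = 0.175079… → 0.1751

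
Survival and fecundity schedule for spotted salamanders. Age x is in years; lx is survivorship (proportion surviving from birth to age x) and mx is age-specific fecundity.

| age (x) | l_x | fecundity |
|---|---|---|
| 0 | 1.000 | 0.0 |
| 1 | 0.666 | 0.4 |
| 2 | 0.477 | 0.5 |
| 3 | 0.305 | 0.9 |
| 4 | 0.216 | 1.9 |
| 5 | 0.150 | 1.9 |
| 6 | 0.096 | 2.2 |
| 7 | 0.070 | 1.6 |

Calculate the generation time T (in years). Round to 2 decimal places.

3.72

lx·mx: 0, 0.2664, 0.2385, 0.2745, 0.4104, 0.285, 0.2112, 0.112 → R0 = 1.798
x·lx·mx: 0, 0.2664, 0.477, 0.8235, 1.6416, 1.425, 1.2672, 0.784 → Σ = 6.6847
T = 6.6847 / 1.798 = 3.717853… → 3.72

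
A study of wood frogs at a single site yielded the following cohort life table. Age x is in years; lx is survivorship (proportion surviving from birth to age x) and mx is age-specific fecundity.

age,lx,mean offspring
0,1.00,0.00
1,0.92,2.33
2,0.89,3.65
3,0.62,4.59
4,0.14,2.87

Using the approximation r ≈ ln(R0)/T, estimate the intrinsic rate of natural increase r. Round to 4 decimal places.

0.9918

R0 = Σ lx·mx = 0 + 2.1436 + 3.2485 + 2.8458 + 0.4018 = 8.6397
Σ x·lx·mx = 18.7852; T = 18.7852/8.6397 = 2.17429…
r ≈ ln(R0)/T = ln(8.6397)/2.17429… = 0.991758… → 0.9918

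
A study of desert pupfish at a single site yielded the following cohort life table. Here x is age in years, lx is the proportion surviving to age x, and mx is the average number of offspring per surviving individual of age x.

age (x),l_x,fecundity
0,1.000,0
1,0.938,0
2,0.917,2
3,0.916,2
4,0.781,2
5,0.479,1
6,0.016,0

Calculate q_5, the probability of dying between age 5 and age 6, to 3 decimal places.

q_5 = (l_5 − l_6) / l_5 = (0.479 − 0.016) / 0.479
     = 0.463 / 0.479 = 0.966597… → 0.967

0.967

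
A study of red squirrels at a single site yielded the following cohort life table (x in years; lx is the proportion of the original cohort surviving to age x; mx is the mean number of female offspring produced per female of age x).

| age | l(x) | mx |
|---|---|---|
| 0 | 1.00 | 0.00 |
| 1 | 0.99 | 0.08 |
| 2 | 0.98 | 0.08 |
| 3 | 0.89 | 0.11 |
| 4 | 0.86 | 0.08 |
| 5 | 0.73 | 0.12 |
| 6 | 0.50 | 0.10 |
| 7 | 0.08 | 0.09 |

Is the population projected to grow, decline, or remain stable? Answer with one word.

R0 = Σ lx·mx = 0 + 0.0792 + 0.0784 + 0.0979 + 0.0688 + 0.0876 + 0.05 + 0.0072 = 0.4691
R0 < 1, so the population is declining.

declining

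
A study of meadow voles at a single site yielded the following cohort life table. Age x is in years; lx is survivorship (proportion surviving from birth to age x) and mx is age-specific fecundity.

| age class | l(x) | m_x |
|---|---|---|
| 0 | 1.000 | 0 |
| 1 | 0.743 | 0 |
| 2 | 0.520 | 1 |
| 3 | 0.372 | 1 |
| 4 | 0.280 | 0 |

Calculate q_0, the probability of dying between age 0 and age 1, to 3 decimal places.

0.257

q_0 = (l_0 − l_1) / l_0 = (1 − 0.743) / 1
     = 0.257 / 1 = 0.257 → 0.257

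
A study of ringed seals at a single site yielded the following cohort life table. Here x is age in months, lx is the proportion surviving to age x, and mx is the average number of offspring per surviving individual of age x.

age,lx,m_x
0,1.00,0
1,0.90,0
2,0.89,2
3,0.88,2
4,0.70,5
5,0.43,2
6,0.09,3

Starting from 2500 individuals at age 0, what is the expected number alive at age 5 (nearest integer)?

Expected survivors = N0 · l_5 = 2500 × 0.43 = 1075 → 1075

1075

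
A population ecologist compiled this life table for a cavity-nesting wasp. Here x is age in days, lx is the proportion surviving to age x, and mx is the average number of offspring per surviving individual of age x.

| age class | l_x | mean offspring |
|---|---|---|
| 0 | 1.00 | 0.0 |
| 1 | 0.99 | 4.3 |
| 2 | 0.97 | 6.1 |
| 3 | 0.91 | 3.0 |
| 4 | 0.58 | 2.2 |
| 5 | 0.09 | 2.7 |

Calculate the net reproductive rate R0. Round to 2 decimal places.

lx·mx by age: 0, 4.257, 5.917, 2.73, 1.276, 0.243
R0 = Σ lx·mx = 14.423 → 14.42

14.42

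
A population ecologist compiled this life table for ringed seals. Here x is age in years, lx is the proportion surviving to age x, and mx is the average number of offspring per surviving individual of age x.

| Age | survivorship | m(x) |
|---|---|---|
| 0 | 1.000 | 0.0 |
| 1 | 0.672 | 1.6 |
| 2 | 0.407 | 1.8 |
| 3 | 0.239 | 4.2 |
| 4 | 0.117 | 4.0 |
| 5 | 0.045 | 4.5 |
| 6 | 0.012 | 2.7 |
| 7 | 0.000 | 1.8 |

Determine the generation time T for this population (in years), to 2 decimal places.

2.46

lx·mx: 0, 1.0752, 0.7326, 1.0038, 0.468, 0.2025, 0.0324, 0 → R0 = 3.5145
x·lx·mx: 0, 1.0752, 1.4652, 3.0114, 1.872, 1.0125, 0.1944, 0 → Σ = 8.6307
T = 8.6307 / 3.5145 = 2.455741… → 2.46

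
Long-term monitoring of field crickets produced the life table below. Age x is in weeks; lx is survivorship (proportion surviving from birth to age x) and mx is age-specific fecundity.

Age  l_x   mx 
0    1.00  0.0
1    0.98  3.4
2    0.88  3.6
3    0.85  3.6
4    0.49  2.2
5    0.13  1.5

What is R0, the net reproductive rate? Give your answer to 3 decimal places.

10.833

lx·mx by age: 0, 3.332, 3.168, 3.06, 1.078, 0.195
R0 = Σ lx·mx = 10.833 → 10.833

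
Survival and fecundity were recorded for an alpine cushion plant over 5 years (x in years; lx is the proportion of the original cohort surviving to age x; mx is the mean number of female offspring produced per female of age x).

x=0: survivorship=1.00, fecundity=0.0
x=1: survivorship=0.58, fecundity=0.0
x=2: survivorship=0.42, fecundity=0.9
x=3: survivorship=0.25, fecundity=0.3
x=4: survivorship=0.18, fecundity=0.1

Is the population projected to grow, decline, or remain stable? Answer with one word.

R0 = Σ lx·mx = 0 + 0 + 0.378 + 0.075 + 0.018 = 0.471
R0 < 1, so the population is declining.

declining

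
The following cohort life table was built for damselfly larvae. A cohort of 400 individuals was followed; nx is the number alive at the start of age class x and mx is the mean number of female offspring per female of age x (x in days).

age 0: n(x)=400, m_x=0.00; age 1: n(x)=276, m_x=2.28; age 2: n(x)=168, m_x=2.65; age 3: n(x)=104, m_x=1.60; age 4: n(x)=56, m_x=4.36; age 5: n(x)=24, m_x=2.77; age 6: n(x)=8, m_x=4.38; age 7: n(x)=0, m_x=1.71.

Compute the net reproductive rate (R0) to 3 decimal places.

3.966

lx = nx/n0 = nx/400: 1, 0.69, 0.42, 0.26, 0.14, 0.06, 0.02, 0
lx·mx by age: 0, 1.5732, 1.113, 0.416, 0.6104, 0.1662, 0.0876, 0
R0 = Σ lx·mx = 3.9664 → 3.966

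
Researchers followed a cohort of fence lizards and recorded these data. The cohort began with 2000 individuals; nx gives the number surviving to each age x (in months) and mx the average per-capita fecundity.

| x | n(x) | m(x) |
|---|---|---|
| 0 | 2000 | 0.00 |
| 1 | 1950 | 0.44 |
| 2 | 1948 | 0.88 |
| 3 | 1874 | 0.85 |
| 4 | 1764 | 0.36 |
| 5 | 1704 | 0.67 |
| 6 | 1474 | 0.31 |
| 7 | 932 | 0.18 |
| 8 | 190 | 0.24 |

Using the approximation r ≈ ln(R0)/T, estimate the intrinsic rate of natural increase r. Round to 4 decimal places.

0.3661

lx = nx/n0 = nx/2000: 1, 0.975, 0.974, 0.937, 0.882, 0.852, 0.737, 0.466, 0.095
R0 = Σ lx·mx = 0 + 0.429 + 0.85712 + 0.79645 + 0.31752 + 0.57084 + 0.22847 + 0.08388 + 0.0228 = 3.30608
Σ x·lx·mx = 10.79725; T = 10.79725/3.30608 = 3.26588…
r ≈ ln(R0)/T = ln(3.30608)/3.26588… = 0.366138… → 0.3661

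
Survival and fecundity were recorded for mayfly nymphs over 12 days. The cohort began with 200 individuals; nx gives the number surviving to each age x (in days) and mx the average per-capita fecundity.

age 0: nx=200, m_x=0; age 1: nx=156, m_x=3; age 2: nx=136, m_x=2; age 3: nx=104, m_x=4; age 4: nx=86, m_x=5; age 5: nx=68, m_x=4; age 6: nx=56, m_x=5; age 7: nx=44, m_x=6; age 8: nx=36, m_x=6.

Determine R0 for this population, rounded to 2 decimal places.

lx = nx/n0 = nx/200: 1, 0.78, 0.68, 0.52, 0.43, 0.34, 0.28, 0.22, 0.18
lx·mx by age: 0, 2.34, 1.36, 2.08, 2.15, 1.36, 1.4, 1.32, 1.08
R0 = Σ lx·mx = 13.09 → 13.09

13.09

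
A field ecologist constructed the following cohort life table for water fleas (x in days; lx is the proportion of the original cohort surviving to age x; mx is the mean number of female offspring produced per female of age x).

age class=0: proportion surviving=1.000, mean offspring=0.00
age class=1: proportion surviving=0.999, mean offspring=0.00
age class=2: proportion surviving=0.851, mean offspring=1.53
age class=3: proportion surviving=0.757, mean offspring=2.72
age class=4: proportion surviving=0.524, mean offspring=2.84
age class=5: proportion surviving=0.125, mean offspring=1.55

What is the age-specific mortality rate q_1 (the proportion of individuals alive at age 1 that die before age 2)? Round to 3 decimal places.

q_1 = (l_1 − l_2) / l_1 = (0.999 − 0.851) / 0.999
     = 0.148 / 0.999 = 0.148148… → 0.148

0.148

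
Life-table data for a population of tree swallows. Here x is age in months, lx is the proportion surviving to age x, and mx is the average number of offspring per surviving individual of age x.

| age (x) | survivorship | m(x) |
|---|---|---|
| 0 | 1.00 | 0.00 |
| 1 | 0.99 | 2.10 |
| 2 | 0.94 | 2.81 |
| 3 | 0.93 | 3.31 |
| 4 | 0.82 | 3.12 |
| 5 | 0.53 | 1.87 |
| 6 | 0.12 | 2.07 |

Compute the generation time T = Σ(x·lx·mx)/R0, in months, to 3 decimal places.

2.869

lx·mx: 0, 2.079, 2.6414, 3.0783, 2.5584, 0.9911, 0.2484 → R0 = 11.5966
x·lx·mx: 0, 2.079, 5.2828, 9.2349, 10.2336, 4.9555, 1.4904 → Σ = 33.2762
T = 33.2762 / 11.5966 = 2.869479… → 2.869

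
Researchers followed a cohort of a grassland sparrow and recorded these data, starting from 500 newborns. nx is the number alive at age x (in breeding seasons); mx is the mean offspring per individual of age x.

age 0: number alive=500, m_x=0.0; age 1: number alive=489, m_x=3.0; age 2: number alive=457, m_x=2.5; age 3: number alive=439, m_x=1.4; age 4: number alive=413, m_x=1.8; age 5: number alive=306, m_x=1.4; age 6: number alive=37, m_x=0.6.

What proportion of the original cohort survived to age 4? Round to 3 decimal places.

0.826

l_4 = n_4/n_0 = 413/500 = 0.826 → 0.826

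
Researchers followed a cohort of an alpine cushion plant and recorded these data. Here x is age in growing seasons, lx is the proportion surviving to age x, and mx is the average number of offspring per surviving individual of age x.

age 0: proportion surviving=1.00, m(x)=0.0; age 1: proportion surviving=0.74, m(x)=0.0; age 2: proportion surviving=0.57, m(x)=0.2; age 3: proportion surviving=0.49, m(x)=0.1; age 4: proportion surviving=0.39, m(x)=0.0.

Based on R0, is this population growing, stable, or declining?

R0 = Σ lx·mx = 0 + 0 + 0.114 + 0.049 + 0 = 0.163
R0 < 1, so the population is declining.

declining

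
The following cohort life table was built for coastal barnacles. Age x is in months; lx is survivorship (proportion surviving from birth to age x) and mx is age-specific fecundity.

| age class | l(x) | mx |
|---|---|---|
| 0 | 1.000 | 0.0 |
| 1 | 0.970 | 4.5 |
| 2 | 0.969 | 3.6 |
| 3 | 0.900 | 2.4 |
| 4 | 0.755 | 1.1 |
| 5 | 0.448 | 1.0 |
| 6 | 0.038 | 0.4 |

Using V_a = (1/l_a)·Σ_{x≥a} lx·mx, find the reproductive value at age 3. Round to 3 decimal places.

3.837

lx·mx for x ≥ 3: 2.16, 0.8305, 0.448, 0.0152 → sum = 3.4537
V_3 = 3.4537 / l_3 = 3.4537 / 0.9 = 3.837444… → 3.837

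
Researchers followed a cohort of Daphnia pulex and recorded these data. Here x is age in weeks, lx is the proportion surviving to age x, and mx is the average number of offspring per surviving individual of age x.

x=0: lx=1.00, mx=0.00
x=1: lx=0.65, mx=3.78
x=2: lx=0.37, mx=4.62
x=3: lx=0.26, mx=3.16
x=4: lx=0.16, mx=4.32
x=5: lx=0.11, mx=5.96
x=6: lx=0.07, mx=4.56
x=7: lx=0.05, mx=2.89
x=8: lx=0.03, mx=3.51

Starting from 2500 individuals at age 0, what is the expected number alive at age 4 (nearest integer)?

Expected survivors = N0 · l_4 = 2500 × 0.16 = 400 → 400

400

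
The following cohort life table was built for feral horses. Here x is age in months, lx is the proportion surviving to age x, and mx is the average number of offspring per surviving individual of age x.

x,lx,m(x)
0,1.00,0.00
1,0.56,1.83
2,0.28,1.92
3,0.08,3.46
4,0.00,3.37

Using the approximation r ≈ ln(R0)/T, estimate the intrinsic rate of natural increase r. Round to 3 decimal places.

R0 = Σ lx·mx = 0 + 1.0248 + 0.5376 + 0.2768 + 0 = 1.8392
Σ x·lx·mx = 2.9304; T = 2.9304/1.8392 = 1.5933…
r ≈ ln(R0)/T = ln(1.8392)/1.5933… = 0.38243… → 0.382

0.382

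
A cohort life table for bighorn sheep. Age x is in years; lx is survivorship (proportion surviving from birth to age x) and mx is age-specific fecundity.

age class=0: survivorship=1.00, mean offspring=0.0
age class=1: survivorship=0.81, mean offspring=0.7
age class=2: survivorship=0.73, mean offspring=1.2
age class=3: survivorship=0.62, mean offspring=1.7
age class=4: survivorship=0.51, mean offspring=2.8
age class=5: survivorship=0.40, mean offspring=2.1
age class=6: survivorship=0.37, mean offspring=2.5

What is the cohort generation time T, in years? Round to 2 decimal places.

lx·mx: 0, 0.567, 0.876, 1.054, 1.428, 0.84, 0.925 → R0 = 5.69
x·lx·mx: 0, 0.567, 1.752, 3.162, 5.712, 4.2, 5.55 → Σ = 20.943
T = 20.943 / 5.69 = 3.680668… → 3.68

3.68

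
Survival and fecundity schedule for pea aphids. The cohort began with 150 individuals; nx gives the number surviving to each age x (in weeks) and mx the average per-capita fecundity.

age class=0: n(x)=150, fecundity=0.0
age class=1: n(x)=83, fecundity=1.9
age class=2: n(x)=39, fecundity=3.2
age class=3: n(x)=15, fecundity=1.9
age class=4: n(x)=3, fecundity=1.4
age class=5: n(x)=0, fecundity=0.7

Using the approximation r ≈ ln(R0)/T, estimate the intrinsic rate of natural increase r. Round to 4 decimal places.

0.4593

lx = nx/n0 = nx/150: 1, 0.55333…, 0.26, 0.1, 0.02, 0
R0 = Σ lx·mx = 0 + 1.05133… + 0.832 + 0.19 + 0.028 + 0 = 2.101333…
Σ x·lx·mx = 3.397333…; T = 3.397333…/2.101333… = 1.61675…
r ≈ ln(R0)/T = ln(2.101333…)/1.61675… = 0.459299… → 0.4593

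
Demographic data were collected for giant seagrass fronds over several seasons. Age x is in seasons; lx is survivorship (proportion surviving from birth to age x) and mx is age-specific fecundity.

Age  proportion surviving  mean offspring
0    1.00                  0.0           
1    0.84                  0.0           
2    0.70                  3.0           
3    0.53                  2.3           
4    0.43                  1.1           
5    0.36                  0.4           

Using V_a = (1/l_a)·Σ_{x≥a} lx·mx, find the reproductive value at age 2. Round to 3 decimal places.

lx·mx for x ≥ 2: 2.1, 1.219, 0.473, 0.144 → sum = 3.936
V_2 = 3.936 / l_2 = 3.936 / 0.7 = 5.622857… → 5.623

5.623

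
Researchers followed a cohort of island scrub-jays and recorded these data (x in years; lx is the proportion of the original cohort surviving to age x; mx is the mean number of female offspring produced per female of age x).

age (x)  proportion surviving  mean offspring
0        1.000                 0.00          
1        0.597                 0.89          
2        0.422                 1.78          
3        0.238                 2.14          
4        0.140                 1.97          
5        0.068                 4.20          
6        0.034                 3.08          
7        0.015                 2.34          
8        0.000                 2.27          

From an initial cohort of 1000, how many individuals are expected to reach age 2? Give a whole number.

Expected survivors = N0 · l_2 = 1000 × 0.422 = 422 → 422

422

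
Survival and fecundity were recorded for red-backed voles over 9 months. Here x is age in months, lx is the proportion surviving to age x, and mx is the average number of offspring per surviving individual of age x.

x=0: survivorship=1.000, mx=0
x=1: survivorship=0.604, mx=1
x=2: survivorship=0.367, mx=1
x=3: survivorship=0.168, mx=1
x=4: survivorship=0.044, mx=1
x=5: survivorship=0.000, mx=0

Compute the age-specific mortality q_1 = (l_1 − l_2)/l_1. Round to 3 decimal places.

q_1 = (l_1 − l_2) / l_1 = (0.604 − 0.367) / 0.604
     = 0.237 / 0.604 = 0.392384… → 0.392

0.392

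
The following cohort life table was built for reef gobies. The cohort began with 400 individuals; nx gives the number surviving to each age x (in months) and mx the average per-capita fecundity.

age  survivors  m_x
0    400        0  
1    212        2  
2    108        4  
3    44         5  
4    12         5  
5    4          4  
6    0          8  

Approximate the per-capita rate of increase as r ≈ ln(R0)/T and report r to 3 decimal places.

0.537

lx = nx/n0 = nx/400: 1, 0.53, 0.27, 0.11, 0.03, 0.01, 0
R0 = Σ lx·mx = 0 + 1.06 + 1.08 + 0.55 + 0.15 + 0.04 + 0 = 2.88
Σ x·lx·mx = 5.67; T = 5.67/2.88 = 1.96875
r ≈ ln(R0)/T = ln(2.88)/1.96875 = 0.53729… → 0.537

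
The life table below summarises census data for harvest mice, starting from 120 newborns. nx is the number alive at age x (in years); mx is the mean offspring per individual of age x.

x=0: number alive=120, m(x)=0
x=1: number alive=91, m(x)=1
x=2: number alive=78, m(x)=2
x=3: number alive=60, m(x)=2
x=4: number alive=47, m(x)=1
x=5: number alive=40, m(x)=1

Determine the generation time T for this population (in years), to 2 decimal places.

2.54

lx = nx/n0 = nx/120: 1, 0.75833…, 0.65, 0.5, 0.39167…, 0.33333…
lx·mx: 0, 0.758333…, 1.3, 1, 0.391667…, 0.333333… → R0 = 3.783333…
x·lx·mx: 0, 0.758333…, 2.6, 3, 1.566667…, 1.666667… → Σ = 9.591667…
T = 9.591667… / 3.783333… = 2.535242… → 2.54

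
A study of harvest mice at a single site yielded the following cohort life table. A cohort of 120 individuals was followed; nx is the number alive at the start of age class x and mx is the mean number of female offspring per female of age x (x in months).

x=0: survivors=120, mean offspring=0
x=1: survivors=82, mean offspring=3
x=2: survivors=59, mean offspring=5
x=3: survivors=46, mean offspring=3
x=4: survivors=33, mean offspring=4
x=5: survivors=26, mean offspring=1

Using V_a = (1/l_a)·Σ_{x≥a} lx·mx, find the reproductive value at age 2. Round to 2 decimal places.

lx = nx/n0 = nx/120: 1, 0.68333…, 0.49167…, 0.38333…, 0.275, 0.21667…
lx·mx for x ≥ 2: 2.458333…, 1.15…, 1.1, 0.216667… → sum = 4.925…
V_2 = 4.925… / l_2 = 4.925… / 0.491667… = 10.016949… → 10.02

10.02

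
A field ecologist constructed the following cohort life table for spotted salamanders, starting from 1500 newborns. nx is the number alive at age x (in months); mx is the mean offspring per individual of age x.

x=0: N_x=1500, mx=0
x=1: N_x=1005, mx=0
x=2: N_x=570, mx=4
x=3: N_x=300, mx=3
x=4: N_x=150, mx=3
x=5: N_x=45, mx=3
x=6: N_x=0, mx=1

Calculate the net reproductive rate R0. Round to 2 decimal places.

lx = nx/n0 = nx/1500: 1, 0.67, 0.38, 0.2, 0.1, 0.03, 0
lx·mx by age: 0, 0, 1.52, 0.6, 0.3, 0.09, 0
R0 = Σ lx·mx = 2.51 → 2.51

2.51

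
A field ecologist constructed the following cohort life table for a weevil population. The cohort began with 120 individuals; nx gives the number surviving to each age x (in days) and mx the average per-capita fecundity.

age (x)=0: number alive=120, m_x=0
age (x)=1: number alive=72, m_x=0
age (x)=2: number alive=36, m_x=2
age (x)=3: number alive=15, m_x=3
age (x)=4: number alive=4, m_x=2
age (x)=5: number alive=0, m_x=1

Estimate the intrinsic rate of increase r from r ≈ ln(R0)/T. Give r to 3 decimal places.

lx = nx/n0 = nx/120: 1, 0.6, 0.3, 0.125, 0.03333…, 0
R0 = Σ lx·mx = 0 + 0 + 0.6 + 0.375 + 0.06667… + 0 = 1.041667…
Σ x·lx·mx = 2.591667…; T = 2.591667…/1.041667… = 2.488…
r ≈ ln(R0)/T = ln(1.041667…)/2.488… = 0.01641… → 0.016

0.016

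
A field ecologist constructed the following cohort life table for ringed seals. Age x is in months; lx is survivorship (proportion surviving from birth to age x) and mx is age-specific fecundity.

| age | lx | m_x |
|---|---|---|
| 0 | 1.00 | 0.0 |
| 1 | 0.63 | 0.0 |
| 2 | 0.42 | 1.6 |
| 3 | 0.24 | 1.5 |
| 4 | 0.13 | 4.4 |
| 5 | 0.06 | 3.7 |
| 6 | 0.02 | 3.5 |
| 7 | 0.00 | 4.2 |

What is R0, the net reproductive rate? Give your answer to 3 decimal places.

lx·mx by age: 0, 0, 0.672, 0.36, 0.572, 0.222, 0.07, 0
R0 = Σ lx·mx = 1.896 → 1.896

1.896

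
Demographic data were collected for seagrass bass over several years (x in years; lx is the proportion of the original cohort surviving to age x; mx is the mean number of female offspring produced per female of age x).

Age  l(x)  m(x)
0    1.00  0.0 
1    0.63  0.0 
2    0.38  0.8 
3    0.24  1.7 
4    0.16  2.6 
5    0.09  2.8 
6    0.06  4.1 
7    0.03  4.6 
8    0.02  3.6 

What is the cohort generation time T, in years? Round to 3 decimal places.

4.234

lx·mx: 0, 0, 0.304, 0.408, 0.416, 0.252, 0.246, 0.138, 0.072 → R0 = 1.836
x·lx·mx: 0, 0, 0.608, 1.224, 1.664, 1.26, 1.476, 0.966, 0.576 → Σ = 7.774
T = 7.774 / 1.836 = 4.234205… → 4.234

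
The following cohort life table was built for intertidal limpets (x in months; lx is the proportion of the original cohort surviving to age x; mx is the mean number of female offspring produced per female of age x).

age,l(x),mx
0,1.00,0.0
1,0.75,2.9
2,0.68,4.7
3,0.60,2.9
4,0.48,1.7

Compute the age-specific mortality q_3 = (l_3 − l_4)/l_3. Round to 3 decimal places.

0.200

q_3 = (l_3 − l_4) / l_3 = (0.6 − 0.48) / 0.6
     = 0.12 / 0.6 = 0.2 → 0.200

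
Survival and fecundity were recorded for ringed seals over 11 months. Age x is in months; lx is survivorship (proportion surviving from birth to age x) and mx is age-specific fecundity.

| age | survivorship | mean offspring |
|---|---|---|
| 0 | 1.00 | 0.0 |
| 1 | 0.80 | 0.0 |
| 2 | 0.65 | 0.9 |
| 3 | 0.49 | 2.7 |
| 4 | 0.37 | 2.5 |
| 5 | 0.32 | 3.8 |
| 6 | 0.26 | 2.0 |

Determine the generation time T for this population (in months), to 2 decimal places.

3.95

lx·mx: 0, 0, 0.585, 1.323, 0.925, 1.216, 0.52 → R0 = 4.569
x·lx·mx: 0, 0, 1.17, 3.969, 3.7, 6.08, 3.12 → Σ = 18.039
T = 18.039 / 4.569 = 3.948129… → 3.95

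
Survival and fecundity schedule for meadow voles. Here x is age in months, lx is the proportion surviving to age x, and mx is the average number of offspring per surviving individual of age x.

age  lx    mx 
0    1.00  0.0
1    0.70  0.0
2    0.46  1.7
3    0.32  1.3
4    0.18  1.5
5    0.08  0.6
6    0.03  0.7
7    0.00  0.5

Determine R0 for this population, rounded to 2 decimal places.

lx·mx by age: 0, 0, 0.782, 0.416, 0.27, 0.048, 0.021, 0
R0 = Σ lx·mx = 1.537 → 1.54

1.54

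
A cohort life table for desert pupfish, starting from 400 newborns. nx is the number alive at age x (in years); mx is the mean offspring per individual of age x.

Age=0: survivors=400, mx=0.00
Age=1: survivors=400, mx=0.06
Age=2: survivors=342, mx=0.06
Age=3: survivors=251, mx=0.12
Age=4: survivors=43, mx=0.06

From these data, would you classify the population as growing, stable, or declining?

declining

lx = nx/n0 = nx/400: 1, 1, 0.855, 0.6275, 0.1075
R0 = Σ lx·mx = 0 + 0.06 + 0.0513 + 0.0753 + 0.00645 = 0.19305
R0 < 1, so the population is declining.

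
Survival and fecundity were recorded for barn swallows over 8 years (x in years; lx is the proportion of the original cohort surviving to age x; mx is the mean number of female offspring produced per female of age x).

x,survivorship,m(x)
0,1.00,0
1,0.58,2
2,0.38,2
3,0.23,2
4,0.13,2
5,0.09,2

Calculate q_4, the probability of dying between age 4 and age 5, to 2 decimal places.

0.31

q_4 = (l_4 − l_5) / l_4 = (0.13 − 0.09) / 0.13
     = 0.04 / 0.13 = 0.307692… → 0.31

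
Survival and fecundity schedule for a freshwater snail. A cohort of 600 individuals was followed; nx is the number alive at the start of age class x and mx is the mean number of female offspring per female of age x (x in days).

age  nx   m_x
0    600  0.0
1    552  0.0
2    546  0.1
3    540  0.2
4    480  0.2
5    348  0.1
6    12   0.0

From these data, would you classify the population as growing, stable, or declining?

declining

lx = nx/n0 = nx/600: 1, 0.92, 0.91, 0.9, 0.8, 0.58, 0.02
R0 = Σ lx·mx = 0 + 0 + 0.091 + 0.18 + 0.16 + 0.058 + 0 = 0.489
R0 < 1, so the population is declining.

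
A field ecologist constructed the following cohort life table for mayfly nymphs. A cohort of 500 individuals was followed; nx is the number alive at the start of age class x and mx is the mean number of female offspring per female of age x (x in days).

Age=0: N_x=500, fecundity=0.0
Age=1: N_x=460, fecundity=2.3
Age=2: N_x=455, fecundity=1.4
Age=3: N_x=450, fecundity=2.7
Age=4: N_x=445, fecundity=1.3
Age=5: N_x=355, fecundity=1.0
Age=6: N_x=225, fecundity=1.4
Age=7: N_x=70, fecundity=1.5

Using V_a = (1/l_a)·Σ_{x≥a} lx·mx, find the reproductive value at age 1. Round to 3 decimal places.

9.268

lx = nx/n0 = nx/500: 1, 0.92, 0.91, 0.9, 0.89, 0.71, 0.45, 0.14
lx·mx for x ≥ 1: 2.116, 1.274, 2.43, 1.157, 0.71, 0.63, 0.21 → sum = 8.527
V_1 = 8.527 / l_1 = 8.527 / 0.92 = 9.268478… → 9.268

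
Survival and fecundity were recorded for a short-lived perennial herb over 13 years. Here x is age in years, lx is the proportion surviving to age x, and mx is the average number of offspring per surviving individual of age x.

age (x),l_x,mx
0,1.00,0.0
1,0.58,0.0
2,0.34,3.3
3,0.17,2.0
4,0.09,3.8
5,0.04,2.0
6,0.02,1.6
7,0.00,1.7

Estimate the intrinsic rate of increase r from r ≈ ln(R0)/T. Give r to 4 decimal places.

0.2385

R0 = Σ lx·mx = 0 + 0 + 1.122 + 0.34 + 0.342 + 0.08 + 0.032 + 0 = 1.916
Σ x·lx·mx = 5.224; T = 5.224/1.916 = 2.72651…
r ≈ ln(R0)/T = ln(1.916)/2.72651… = 0.238488… → 0.2385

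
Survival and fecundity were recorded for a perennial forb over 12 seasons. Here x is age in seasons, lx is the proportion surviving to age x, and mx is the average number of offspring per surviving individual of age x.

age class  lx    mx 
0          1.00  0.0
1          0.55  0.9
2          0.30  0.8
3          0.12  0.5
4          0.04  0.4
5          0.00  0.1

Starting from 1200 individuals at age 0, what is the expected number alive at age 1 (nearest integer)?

660

Expected survivors = N0 · l_1 = 1200 × 0.55 = 660 → 660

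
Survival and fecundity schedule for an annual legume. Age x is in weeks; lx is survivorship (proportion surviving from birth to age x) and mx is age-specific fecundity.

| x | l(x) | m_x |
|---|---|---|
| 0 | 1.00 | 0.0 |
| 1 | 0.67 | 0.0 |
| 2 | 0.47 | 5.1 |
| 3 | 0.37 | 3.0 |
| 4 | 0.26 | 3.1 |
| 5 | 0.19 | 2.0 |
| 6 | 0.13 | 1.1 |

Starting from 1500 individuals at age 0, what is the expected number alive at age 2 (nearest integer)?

Expected survivors = N0 · l_2 = 1500 × 0.47 = 705 → 705

705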